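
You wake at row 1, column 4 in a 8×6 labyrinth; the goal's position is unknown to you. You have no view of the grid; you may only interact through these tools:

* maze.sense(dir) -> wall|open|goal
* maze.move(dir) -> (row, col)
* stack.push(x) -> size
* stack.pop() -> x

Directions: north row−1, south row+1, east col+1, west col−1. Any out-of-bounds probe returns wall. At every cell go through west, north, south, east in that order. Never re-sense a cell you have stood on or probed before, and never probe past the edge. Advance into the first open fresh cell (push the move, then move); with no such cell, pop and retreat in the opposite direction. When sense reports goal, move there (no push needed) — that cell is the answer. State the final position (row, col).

CALL maze.sense[dir: west]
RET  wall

CALL maze.sense[dir: north]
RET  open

CALL stack.push[x: north]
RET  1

CALL maze.move[dir: north]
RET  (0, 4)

CALL maze.sense[dir: west]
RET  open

CALL stack.push[x: west]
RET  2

CALL maze.move[dir: west]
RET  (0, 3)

CALL maze.sense[dir: west]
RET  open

CALL stack.push[x: west]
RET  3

CALL maze.move[dir: west]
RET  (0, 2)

CALL maze.sense[dir: west]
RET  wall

CALL maze.sense[dir: south]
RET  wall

CALL stack.pop[]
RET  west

CALL maze.move[dir: east]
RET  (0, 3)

CALL stack.pop[]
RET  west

CALL maze.move[dir: east]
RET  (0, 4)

CALL maze.sense[dir: east]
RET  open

CALL stack.push[x: east]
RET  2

CALL maze.move[dir: east]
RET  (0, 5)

CALL maze.sense[dir: south]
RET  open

CALL stack.push[x: south]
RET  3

CALL maze.move[dir: south]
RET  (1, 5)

CALL maze.sense[dir: south]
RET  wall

CALL stack.pop[]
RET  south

CALL maze.move[dir: north]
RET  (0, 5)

CALL stack.pop[]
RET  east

CALL maze.move[dir: west]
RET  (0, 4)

CALL stack.pop[]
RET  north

CALL maze.move[dir: south]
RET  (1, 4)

CALL maze.sense[dir: south]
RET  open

CALL stack.push[x: south]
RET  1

CALL maze.move[dir: south]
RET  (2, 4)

CALL maze.sense[dir: west]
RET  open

CALL stack.push[x: west]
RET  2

CALL maze.move[dir: west]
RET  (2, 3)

CALL maze.sense[dir: west]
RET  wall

CALL maze.sense[dir: south]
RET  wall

CALL stack.pop[]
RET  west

CALL maze.move[dir: east]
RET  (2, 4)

CALL maze.sense[dir: south]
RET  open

CALL stack.push[x: south]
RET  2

CALL maze.move[dir: south]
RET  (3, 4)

CALL maze.sense[dir: south]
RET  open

CALL stack.push[x: south]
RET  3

CALL maze.move[dir: south]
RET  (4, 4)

CALL maze.sense[dir: west]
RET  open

CALL stack.push[x: west]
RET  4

CALL maze.move[dir: west]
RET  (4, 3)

CALL maze.sense[dir: west]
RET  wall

CALL maze.sense[dir: south]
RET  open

CALL stack.push[x: south]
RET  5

CALL maze.move[dir: south]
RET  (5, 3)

CALL maze.sense[dir: west]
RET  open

CALL stack.push[x: west]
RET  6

CALL maze.move[dir: west]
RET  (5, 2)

CALL maze.sense[dir: west]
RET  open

CALL stack.push[x: west]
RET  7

CALL maze.move[dir: west]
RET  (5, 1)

CALL maze.sense[dir: west]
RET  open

CALL stack.push[x: west]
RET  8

CALL maze.move[dir: west]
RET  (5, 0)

CALL maze.sense[dir: north]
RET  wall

CALL maze.sense[dir: south]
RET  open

CALL stack.push[x: south]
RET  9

CALL maze.move[dir: south]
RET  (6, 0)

CALL maze.sense[dir: south]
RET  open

CALL stack.push[x: south]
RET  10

CALL maze.move[dir: south]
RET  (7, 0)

CALL maze.sense[dir: east]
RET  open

CALL stack.push[x: east]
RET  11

CALL maze.move[dir: east]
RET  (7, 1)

CALL maze.sense[dir: north]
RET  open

CALL stack.push[x: north]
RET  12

CALL maze.move[dir: north]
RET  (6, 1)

CALL maze.sense[dir: east]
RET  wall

CALL stack.pop[]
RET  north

CALL maze.move[dir: south]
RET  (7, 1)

CALL maze.sense[dir: east]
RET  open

CALL stack.push[x: east]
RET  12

CALL maze.move[dir: east]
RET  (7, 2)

CALL maze.sense[dir: east]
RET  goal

CALL maze.move[dir: east]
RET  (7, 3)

Answer: (7, 3)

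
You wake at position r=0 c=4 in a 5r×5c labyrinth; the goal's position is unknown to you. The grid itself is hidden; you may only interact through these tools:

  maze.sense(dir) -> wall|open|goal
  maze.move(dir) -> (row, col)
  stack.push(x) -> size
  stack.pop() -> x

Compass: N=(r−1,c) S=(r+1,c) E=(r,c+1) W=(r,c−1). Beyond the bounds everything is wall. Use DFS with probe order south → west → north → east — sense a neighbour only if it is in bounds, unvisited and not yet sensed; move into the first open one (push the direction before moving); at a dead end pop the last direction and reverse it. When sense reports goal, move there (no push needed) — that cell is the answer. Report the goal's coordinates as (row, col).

$ maze.sense dir='south'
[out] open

$ stack.push x='south'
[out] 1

$ maze.move dir='south'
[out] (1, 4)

$ maze.sense dir='south'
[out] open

$ stack.push x='south'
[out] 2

$ maze.move dir='south'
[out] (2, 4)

$ maze.sense dir='south'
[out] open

$ stack.push x='south'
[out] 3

$ maze.move dir='south'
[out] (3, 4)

$ maze.sense dir='south'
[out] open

$ stack.push x='south'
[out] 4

$ maze.move dir='south'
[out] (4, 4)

$ maze.sense dir='west'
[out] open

$ stack.push x='west'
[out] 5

$ maze.move dir='west'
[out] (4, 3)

$ maze.sense dir='west'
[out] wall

$ maze.sense dir='north'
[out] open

$ stack.push x='north'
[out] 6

$ maze.move dir='north'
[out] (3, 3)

$ maze.sense dir='west'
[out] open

$ stack.push x='west'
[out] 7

$ maze.move dir='west'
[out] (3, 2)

$ maze.sense dir='west'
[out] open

$ stack.push x='west'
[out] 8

$ maze.move dir='west'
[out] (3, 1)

$ maze.sense dir='south'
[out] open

$ stack.push x='south'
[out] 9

$ maze.move dir='south'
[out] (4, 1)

$ maze.sense dir='west'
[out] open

$ stack.push x='west'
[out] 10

$ maze.move dir='west'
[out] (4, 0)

$ maze.sense dir='north'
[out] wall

$ stack.pop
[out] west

$ maze.move dir='east'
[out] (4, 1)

$ stack.pop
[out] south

$ maze.move dir='north'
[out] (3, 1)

$ maze.sense dir='north'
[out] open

$ stack.push x='north'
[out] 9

$ maze.move dir='north'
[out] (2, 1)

$ maze.sense dir='west'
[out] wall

$ maze.sense dir='north'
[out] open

$ stack.push x='north'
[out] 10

$ maze.move dir='north'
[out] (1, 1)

$ maze.sense dir='west'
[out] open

$ stack.push x='west'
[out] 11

$ maze.move dir='west'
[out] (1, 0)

$ maze.sense dir='north'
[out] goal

$ maze.move dir='north'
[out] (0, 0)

Answer: (0, 0)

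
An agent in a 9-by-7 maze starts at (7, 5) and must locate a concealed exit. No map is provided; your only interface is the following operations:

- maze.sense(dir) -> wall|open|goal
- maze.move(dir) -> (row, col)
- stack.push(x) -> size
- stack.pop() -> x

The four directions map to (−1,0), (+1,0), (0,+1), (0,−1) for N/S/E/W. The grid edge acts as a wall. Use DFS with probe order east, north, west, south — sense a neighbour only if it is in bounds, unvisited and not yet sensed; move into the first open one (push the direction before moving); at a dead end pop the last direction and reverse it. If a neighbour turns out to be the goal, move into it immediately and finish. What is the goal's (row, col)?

Then maze.sense(dir='east'), and observe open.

Invoking stack.push(x='east'), yielding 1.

Then maze.move(dir='east'), and observe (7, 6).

Using maze.sense(dir='north'), giving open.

Using stack.push(x='north'), → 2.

I try maze.move(dir='north'), which returns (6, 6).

I run maze.sense(dir='north'), and observe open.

Using stack.push(x='north'), yielding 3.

Now I run maze.move(dir='north'), giving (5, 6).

Using maze.sense(dir='north'), yielding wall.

Now I run maze.sense(dir='west'), and get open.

I invoke stack.push(x='west'), giving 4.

I call maze.move(dir='west'), → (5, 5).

I try maze.sense(dir='north'), which returns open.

I invoke stack.push(x='north'), : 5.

Invoking maze.move(dir='north'), and observe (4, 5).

Then maze.sense(dir='north'), and get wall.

Then maze.sense(dir='west'), which returns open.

I invoke stack.push(x='west'), : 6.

I invoke maze.move(dir='west'), and see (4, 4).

I try maze.sense(dir='north'), yielding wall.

Then maze.sense(dir='west'), yielding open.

I try stack.push(x='west'), giving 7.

I use maze.move(dir='west'), and get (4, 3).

I try maze.sense(dir='north'), giving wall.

I invoke maze.sense(dir='west'), giving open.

Then stack.push(x='west'), and get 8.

Calling maze.move(dir='west'), and see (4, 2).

Then maze.sense(dir='north'), and get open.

I call stack.push(x='north'), yielding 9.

I invoke maze.move(dir='north'), and get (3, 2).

I call maze.sense(dir='north'), yielding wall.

Now I run maze.sense(dir='west'), and get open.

Calling stack.push(x='west'), yielding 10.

I run maze.move(dir='west'), → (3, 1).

Invoking maze.sense(dir='north'), yielding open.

I invoke stack.push(x='north'), giving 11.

I call maze.move(dir='north'), which returns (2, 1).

I call maze.sense(dir='north'), : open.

Using stack.push(x='north'), : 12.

Then maze.move(dir='north'), and see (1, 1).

I invoke maze.sense(dir='east'), : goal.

Calling maze.move(dir='east'), yielding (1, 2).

Answer: (1, 2)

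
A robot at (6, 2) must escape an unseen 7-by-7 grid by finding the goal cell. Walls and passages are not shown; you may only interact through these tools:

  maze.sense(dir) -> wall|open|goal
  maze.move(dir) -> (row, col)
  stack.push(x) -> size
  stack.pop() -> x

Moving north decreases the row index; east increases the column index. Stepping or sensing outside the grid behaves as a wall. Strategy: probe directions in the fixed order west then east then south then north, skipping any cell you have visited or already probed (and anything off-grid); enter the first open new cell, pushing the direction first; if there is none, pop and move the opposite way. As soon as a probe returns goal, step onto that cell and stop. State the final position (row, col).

>> maze.sense(west)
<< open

>> stack.push(west)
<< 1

>> maze.move(west)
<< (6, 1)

>> maze.sense(west)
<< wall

>> maze.sense(north)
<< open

>> stack.push(north)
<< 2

>> maze.move(north)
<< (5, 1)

>> maze.sense(west)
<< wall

>> maze.sense(east)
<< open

>> stack.push(east)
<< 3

>> maze.move(east)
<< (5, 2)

>> maze.sense(east)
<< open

>> stack.push(east)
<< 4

>> maze.move(east)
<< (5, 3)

>> maze.sense(east)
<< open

>> stack.push(east)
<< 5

>> maze.move(east)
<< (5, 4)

>> maze.sense(east)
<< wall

>> maze.sense(south)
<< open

>> stack.push(south)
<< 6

>> maze.move(south)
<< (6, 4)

>> maze.sense(west)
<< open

>> stack.push(west)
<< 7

>> maze.move(west)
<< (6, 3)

>> stack.pop()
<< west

>> maze.move(east)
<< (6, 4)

>> maze.sense(east)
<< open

>> stack.push(east)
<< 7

>> maze.move(east)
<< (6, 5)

>> maze.sense(east)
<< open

>> stack.push(east)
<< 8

>> maze.move(east)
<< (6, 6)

>> maze.sense(north)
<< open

>> stack.push(north)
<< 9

>> maze.move(north)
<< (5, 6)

>> maze.sense(north)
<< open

>> stack.push(north)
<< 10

>> maze.move(north)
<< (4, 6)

>> maze.sense(west)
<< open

>> stack.push(west)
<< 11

>> maze.move(west)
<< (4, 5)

>> maze.sense(west)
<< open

>> stack.push(west)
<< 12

>> maze.move(west)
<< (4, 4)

>> maze.sense(west)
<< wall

>> maze.sense(north)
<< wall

>> stack.pop()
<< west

>> maze.move(east)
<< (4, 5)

>> maze.sense(north)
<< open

>> stack.push(north)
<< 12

>> maze.move(north)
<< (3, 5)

>> maze.sense(east)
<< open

>> stack.push(east)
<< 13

>> maze.move(east)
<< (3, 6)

>> maze.sense(north)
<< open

>> stack.push(north)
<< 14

>> maze.move(north)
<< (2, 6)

>> maze.sense(west)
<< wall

>> maze.sense(north)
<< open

>> stack.push(north)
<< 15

>> maze.move(north)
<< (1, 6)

>> maze.sense(west)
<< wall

>> maze.sense(north)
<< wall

>> stack.pop()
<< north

>> maze.move(south)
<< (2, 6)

>> stack.pop()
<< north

>> maze.move(south)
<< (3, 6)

>> stack.pop()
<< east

>> maze.move(west)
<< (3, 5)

>> stack.pop()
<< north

>> maze.move(south)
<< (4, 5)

>> stack.pop()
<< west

>> maze.move(east)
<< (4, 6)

>> stack.pop()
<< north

>> maze.move(south)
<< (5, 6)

>> stack.pop()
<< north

>> maze.move(south)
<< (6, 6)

>> stack.pop()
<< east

>> maze.move(west)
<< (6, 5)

>> stack.pop()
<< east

>> maze.move(west)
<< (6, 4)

>> stack.pop()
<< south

>> maze.move(north)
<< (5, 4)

>> stack.pop()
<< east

>> maze.move(west)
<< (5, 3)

>> stack.pop()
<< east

>> maze.move(west)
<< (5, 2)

>> maze.sense(north)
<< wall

>> stack.pop()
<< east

>> maze.move(west)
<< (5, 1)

>> maze.sense(north)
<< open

>> stack.push(north)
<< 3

>> maze.move(north)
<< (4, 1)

>> maze.sense(west)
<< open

>> stack.push(west)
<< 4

>> maze.move(west)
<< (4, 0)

>> maze.sense(north)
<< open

>> stack.push(north)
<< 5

>> maze.move(north)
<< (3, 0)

>> maze.sense(east)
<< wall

>> maze.sense(north)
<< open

>> stack.push(north)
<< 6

>> maze.move(north)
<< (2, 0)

>> maze.sense(east)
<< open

>> stack.push(east)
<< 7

>> maze.move(east)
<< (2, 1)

>> maze.sense(east)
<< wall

>> maze.sense(north)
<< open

>> stack.push(north)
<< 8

>> maze.move(north)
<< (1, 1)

>> maze.sense(west)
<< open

>> stack.push(west)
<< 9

>> maze.move(west)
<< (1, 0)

>> maze.sense(north)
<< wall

>> stack.pop()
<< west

>> maze.move(east)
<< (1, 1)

>> maze.sense(east)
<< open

>> stack.push(east)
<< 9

>> maze.move(east)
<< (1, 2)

>> maze.sense(east)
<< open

>> stack.push(east)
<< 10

>> maze.move(east)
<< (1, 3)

>> maze.sense(east)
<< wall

>> maze.sense(south)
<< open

>> stack.push(south)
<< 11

>> maze.move(south)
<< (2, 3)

>> maze.sense(east)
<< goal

>> maze.move(east)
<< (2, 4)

Answer: (2, 4)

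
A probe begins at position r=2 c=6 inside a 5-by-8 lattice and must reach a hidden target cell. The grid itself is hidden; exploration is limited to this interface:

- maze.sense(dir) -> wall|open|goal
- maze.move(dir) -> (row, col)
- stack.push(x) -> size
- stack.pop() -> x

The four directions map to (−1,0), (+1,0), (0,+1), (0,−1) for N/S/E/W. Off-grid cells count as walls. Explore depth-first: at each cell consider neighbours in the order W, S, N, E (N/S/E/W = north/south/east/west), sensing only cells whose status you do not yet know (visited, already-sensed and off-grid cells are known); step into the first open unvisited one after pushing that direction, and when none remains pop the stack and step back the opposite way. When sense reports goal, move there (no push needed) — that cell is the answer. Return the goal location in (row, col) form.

~$ maze.sense dir→west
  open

~$ stack.push x→west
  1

~$ maze.move dir→west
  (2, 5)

~$ maze.sense dir→west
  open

~$ stack.push x→west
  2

~$ maze.move dir→west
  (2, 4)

~$ maze.sense dir→west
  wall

~$ maze.sense dir→south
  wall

~$ maze.sense dir→north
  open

~$ stack.push x→north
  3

~$ maze.move dir→north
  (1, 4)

~$ maze.sense dir→west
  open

~$ stack.push x→west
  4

~$ maze.move dir→west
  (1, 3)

~$ maze.sense dir→west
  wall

~$ maze.sense dir→north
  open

~$ stack.push x→north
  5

~$ maze.move dir→north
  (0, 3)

~$ maze.sense dir→west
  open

~$ stack.push x→west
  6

~$ maze.move dir→west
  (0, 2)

~$ maze.sense dir→west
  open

~$ stack.push x→west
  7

~$ maze.move dir→west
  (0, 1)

~$ maze.sense dir→west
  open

~$ stack.push x→west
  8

~$ maze.move dir→west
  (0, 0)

~$ maze.sense dir→south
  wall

~$ stack.pop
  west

~$ maze.move dir→east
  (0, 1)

~$ maze.sense dir→south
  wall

~$ stack.pop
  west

~$ maze.move dir→east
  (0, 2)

~$ stack.pop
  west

~$ maze.move dir→east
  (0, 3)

~$ maze.sense dir→east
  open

~$ stack.push x→east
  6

~$ maze.move dir→east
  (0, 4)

~$ maze.sense dir→east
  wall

~$ stack.pop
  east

~$ maze.move dir→west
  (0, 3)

~$ stack.pop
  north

~$ maze.move dir→south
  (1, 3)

~$ stack.pop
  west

~$ maze.move dir→east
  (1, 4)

~$ maze.sense dir→east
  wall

~$ stack.pop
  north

~$ maze.move dir→south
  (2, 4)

~$ stack.pop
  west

~$ maze.move dir→east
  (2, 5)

~$ maze.sense dir→south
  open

~$ stack.push x→south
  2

~$ maze.move dir→south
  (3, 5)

~$ maze.sense dir→south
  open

~$ stack.push x→south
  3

~$ maze.move dir→south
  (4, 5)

~$ maze.sense dir→west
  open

~$ stack.push x→west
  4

~$ maze.move dir→west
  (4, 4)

~$ maze.sense dir→west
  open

~$ stack.push x→west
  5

~$ maze.move dir→west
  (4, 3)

~$ maze.sense dir→west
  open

~$ stack.push x→west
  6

~$ maze.move dir→west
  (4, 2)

~$ maze.sense dir→west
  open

~$ stack.push x→west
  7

~$ maze.move dir→west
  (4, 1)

~$ maze.sense dir→west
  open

~$ stack.push x→west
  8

~$ maze.move dir→west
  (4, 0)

~$ maze.sense dir→north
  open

~$ stack.push x→north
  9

~$ maze.move dir→north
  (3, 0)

~$ maze.sense dir→north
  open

~$ stack.push x→north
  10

~$ maze.move dir→north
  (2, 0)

~$ maze.sense dir→east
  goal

~$ maze.move dir→east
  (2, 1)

Answer: (2, 1)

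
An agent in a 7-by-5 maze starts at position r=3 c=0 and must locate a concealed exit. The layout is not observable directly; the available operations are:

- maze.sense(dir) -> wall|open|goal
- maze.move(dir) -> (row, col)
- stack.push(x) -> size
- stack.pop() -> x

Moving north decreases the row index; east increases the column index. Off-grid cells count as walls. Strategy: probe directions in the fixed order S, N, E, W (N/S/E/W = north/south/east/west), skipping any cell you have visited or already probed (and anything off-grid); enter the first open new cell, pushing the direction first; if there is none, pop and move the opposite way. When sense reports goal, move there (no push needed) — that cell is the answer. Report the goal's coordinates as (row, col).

·→ maze.sense(dir='south')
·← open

·→ stack.push(x='south')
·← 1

·→ maze.move(dir='south')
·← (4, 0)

·→ maze.sense(dir='south')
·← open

·→ stack.push(x='south')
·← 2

·→ maze.move(dir='south')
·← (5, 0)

·→ maze.sense(dir='south')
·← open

·→ stack.push(x='south')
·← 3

·→ maze.move(dir='south')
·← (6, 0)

·→ maze.sense(dir='east')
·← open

·→ stack.push(x='east')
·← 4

·→ maze.move(dir='east')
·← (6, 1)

·→ maze.sense(dir='north')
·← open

·→ stack.push(x='north')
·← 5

·→ maze.move(dir='north')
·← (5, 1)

·→ maze.sense(dir='north')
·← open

·→ stack.push(x='north')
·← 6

·→ maze.move(dir='north')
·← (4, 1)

·→ maze.sense(dir='north')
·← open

·→ stack.push(x='north')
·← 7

·→ maze.move(dir='north')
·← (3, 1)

·→ maze.sense(dir='north')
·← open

·→ stack.push(x='north')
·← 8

·→ maze.move(dir='north')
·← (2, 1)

·→ maze.sense(dir='north')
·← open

·→ stack.push(x='north')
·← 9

·→ maze.move(dir='north')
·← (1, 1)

·→ maze.sense(dir='north')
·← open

·→ stack.push(x='north')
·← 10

·→ maze.move(dir='north')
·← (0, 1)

·→ maze.sense(dir='east')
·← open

·→ stack.push(x='east')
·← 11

·→ maze.move(dir='east')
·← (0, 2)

·→ maze.sense(dir='south')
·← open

·→ stack.push(x='south')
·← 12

·→ maze.move(dir='south')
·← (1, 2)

·→ maze.sense(dir='south')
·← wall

·→ maze.sense(dir='east')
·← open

·→ stack.push(x='east')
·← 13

·→ maze.move(dir='east')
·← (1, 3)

·→ maze.sense(dir='south')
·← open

·→ stack.push(x='south')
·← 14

·→ maze.move(dir='south')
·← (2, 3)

·→ maze.sense(dir='south')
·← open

·→ stack.push(x='south')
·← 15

·→ maze.move(dir='south')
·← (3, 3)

·→ maze.sense(dir='south')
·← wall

·→ maze.sense(dir='east')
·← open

·→ stack.push(x='east')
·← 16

·→ maze.move(dir='east')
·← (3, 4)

·→ maze.sense(dir='south')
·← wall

·→ maze.sense(dir='north')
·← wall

·→ stack.pop()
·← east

·→ maze.move(dir='west')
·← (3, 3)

·→ maze.sense(dir='west')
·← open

·→ stack.push(x='west')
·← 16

·→ maze.move(dir='west')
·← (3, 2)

·→ maze.sense(dir='south')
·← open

·→ stack.push(x='south')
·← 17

·→ maze.move(dir='south')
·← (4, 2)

·→ maze.sense(dir='south')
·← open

·→ stack.push(x='south')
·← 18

·→ maze.move(dir='south')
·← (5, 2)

·→ maze.sense(dir='south')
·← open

·→ stack.push(x='south')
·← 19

·→ maze.move(dir='south')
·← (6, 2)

·→ maze.sense(dir='east')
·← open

·→ stack.push(x='east')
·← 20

·→ maze.move(dir='east')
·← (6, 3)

·→ maze.sense(dir='north')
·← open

·→ stack.push(x='north')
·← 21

·→ maze.move(dir='north')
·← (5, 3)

·→ maze.sense(dir='east')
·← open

·→ stack.push(x='east')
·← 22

·→ maze.move(dir='east')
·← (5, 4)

·→ maze.sense(dir='south')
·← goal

·→ maze.move(dir='south')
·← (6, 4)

Answer: (6, 4)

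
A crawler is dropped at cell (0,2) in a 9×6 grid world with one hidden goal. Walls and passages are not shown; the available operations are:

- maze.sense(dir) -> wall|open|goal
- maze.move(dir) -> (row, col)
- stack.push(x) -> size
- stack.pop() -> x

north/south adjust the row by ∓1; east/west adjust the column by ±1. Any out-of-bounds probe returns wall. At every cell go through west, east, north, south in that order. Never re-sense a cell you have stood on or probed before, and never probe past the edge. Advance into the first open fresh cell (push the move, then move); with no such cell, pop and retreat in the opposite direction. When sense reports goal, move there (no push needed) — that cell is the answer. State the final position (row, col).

> maze.sense dir→west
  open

> stack.push x→west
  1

> maze.move dir→west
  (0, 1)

> maze.sense dir→west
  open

> stack.push x→west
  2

> maze.move dir→west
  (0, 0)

> maze.sense dir→south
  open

> stack.push x→south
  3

> maze.move dir→south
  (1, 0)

> maze.sense dir→east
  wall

> maze.sense dir→south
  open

> stack.push x→south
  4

> maze.move dir→south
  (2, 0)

> maze.sense dir→east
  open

> stack.push x→east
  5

> maze.move dir→east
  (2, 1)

> maze.sense dir→east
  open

> stack.push x→east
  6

> maze.move dir→east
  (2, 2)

> maze.sense dir→east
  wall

> maze.sense dir→north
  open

> stack.push x→north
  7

> maze.move dir→north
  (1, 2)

> maze.sense dir→east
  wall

> stack.pop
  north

> maze.move dir→south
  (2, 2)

> maze.sense dir→south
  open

> stack.push x→south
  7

> maze.move dir→south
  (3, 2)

> maze.sense dir→west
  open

> stack.push x→west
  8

> maze.move dir→west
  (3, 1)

> maze.sense dir→west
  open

> stack.push x→west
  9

> maze.move dir→west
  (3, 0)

> maze.sense dir→south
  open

> stack.push x→south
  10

> maze.move dir→south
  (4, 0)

> maze.sense dir→east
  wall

> maze.sense dir→south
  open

> stack.push x→south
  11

> maze.move dir→south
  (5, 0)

> maze.sense dir→east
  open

> stack.push x→east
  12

> maze.move dir→east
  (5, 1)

> maze.sense dir→east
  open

> stack.push x→east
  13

> maze.move dir→east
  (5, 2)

> maze.sense dir→east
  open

> stack.push x→east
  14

> maze.move dir→east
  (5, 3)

> maze.sense dir→east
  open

> stack.push x→east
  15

> maze.move dir→east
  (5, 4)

> maze.sense dir→east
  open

> stack.push x→east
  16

> maze.move dir→east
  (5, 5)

> maze.sense dir→north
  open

> stack.push x→north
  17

> maze.move dir→north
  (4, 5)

> maze.sense dir→west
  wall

> maze.sense dir→north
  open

> stack.push x→north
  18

> maze.move dir→north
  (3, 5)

> maze.sense dir→west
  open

> stack.push x→west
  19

> maze.move dir→west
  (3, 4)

> maze.sense dir→west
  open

> stack.push x→west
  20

> maze.move dir→west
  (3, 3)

> maze.sense dir→south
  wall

> stack.pop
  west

> maze.move dir→east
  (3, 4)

> maze.sense dir→north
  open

> stack.push x→north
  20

> maze.move dir→north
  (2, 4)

> maze.sense dir→east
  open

> stack.push x→east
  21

> maze.move dir→east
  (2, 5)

> maze.sense dir→north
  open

> stack.push x→north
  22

> maze.move dir→north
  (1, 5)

> maze.sense dir→west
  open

> stack.push x→west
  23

> maze.move dir→west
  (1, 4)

> maze.sense dir→north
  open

> stack.push x→north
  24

> maze.move dir→north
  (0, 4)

> maze.sense dir→west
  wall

> maze.sense dir→east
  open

> stack.push x→east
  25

> maze.move dir→east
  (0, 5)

> stack.pop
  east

> maze.move dir→west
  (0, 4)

> stack.pop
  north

> maze.move dir→south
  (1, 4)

> stack.pop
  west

> maze.move dir→east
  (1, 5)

> stack.pop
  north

> maze.move dir→south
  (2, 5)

> stack.pop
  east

> maze.move dir→west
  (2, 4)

> stack.pop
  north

> maze.move dir→south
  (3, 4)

> stack.pop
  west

> maze.move dir→east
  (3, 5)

> stack.pop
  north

> maze.move dir→south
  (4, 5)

> stack.pop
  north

> maze.move dir→south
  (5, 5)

> maze.sense dir→south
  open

> stack.push x→south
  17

> maze.move dir→south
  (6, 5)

> maze.sense dir→west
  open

> stack.push x→west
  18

> maze.move dir→west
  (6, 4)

> maze.sense dir→west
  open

> stack.push x→west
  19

> maze.move dir→west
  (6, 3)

> maze.sense dir→west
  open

> stack.push x→west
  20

> maze.move dir→west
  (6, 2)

> maze.sense dir→west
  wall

> maze.sense dir→south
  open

> stack.push x→south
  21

> maze.move dir→south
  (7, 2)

> maze.sense dir→west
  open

> stack.push x→west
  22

> maze.move dir→west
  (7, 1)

> maze.sense dir→west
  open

> stack.push x→west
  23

> maze.move dir→west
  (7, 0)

> maze.sense dir→north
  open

> stack.push x→north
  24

> maze.move dir→north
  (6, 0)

> stack.pop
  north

> maze.move dir→south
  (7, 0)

> maze.sense dir→south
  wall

> stack.pop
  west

> maze.move dir→east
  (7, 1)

> maze.sense dir→south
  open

> stack.push x→south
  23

> maze.move dir→south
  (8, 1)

> maze.sense dir→east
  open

> stack.push x→east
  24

> maze.move dir→east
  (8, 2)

> maze.sense dir→east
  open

> stack.push x→east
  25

> maze.move dir→east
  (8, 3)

> maze.sense dir→east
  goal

> maze.move dir→east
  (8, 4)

Answer: (8, 4)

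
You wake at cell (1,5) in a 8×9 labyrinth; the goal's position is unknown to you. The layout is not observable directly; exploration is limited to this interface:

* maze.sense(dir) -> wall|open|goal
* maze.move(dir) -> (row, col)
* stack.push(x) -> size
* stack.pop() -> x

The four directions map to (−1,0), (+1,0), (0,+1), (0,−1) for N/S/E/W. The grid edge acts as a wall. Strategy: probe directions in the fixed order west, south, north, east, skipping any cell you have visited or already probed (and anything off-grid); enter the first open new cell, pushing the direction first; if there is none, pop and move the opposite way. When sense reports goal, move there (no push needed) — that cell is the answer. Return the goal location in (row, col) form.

% maze.sense(dir='west') -> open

% stack.push(x='west') -> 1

% maze.move(dir='west') -> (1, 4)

% maze.sense(dir='west') -> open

% stack.push(x='west') -> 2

% maze.move(dir='west') -> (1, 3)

% maze.sense(dir='west') -> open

% stack.push(x='west') -> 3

% maze.move(dir='west') -> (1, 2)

% maze.sense(dir='west') -> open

% stack.push(x='west') -> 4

% maze.move(dir='west') -> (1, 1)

% maze.sense(dir='west') -> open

% stack.push(x='west') -> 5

% maze.move(dir='west') -> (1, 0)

% maze.sense(dir='south') -> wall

% maze.sense(dir='north') -> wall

% stack.pop() -> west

% maze.move(dir='east') -> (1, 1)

% maze.sense(dir='south') -> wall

% maze.sense(dir='north') -> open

% stack.push(x='north') -> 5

% maze.move(dir='north') -> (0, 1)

% maze.sense(dir='east') -> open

% stack.push(x='east') -> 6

% maze.move(dir='east') -> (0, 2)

% maze.sense(dir='east') -> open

% stack.push(x='east') -> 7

% maze.move(dir='east') -> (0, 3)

% maze.sense(dir='east') -> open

% stack.push(x='east') -> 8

% maze.move(dir='east') -> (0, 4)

% maze.sense(dir='east') -> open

% stack.push(x='east') -> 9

% maze.move(dir='east') -> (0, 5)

% maze.sense(dir='east') -> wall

% stack.pop() -> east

% maze.move(dir='west') -> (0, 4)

% stack.pop() -> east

% maze.move(dir='west') -> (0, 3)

% stack.pop() -> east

% maze.move(dir='west') -> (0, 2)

% stack.pop() -> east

% maze.move(dir='west') -> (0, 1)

% stack.pop() -> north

% maze.move(dir='south') -> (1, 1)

% stack.pop() -> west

% maze.move(dir='east') -> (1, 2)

% maze.sense(dir='south') -> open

% stack.push(x='south') -> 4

% maze.move(dir='south') -> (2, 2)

% maze.sense(dir='south') -> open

% stack.push(x='south') -> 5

% maze.move(dir='south') -> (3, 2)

% maze.sense(dir='west') -> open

% stack.push(x='west') -> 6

% maze.move(dir='west') -> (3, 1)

% maze.sense(dir='west') -> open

% stack.push(x='west') -> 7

% maze.move(dir='west') -> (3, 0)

% maze.sense(dir='south') -> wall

% stack.pop() -> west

% maze.move(dir='east') -> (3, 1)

% maze.sense(dir='south') -> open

% stack.push(x='south') -> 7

% maze.move(dir='south') -> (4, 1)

% maze.sense(dir='south') -> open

% stack.push(x='south') -> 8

% maze.move(dir='south') -> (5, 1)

% maze.sense(dir='west') -> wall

% maze.sense(dir='south') -> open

% stack.push(x='south') -> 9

% maze.move(dir='south') -> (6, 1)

% maze.sense(dir='west') -> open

% stack.push(x='west') -> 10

% maze.move(dir='west') -> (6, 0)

% maze.sense(dir='south') -> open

% stack.push(x='south') -> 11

% maze.move(dir='south') -> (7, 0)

% maze.sense(dir='east') -> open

% stack.push(x='east') -> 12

% maze.move(dir='east') -> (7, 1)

% maze.sense(dir='east') -> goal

% maze.move(dir='east') -> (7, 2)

Answer: (7, 2)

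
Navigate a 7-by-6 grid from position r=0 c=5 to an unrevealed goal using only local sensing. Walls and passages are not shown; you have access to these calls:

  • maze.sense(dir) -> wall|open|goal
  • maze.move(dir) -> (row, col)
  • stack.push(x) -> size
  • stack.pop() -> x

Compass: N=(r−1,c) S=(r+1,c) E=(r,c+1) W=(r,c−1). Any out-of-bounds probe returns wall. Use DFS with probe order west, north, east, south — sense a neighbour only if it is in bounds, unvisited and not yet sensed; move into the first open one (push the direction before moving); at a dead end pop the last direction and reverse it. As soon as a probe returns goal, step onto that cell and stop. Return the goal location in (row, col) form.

Do: sense[dir=west]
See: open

Do: push[x=west]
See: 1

Do: move[dir=west]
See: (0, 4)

Do: sense[dir=west]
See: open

Do: push[x=west]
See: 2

Do: move[dir=west]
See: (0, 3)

Do: sense[dir=west]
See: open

Do: push[x=west]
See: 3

Do: move[dir=west]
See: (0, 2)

Do: sense[dir=west]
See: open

Do: push[x=west]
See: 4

Do: move[dir=west]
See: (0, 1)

Do: sense[dir=west]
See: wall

Do: sense[dir=south]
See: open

Do: push[x=south]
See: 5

Do: move[dir=south]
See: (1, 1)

Do: sense[dir=west]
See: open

Do: push[x=west]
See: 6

Do: move[dir=west]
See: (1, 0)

Do: sense[dir=south]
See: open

Do: push[x=south]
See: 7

Do: move[dir=south]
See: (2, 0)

Do: sense[dir=east]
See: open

Do: push[x=east]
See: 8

Do: move[dir=east]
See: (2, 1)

Do: sense[dir=east]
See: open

Do: push[x=east]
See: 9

Do: move[dir=east]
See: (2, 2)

Do: sense[dir=north]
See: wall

Do: sense[dir=east]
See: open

Do: push[x=east]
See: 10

Do: move[dir=east]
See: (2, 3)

Do: sense[dir=north]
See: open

Do: push[x=north]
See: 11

Do: move[dir=north]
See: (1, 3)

Do: sense[dir=east]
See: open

Do: push[x=east]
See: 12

Do: move[dir=east]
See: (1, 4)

Do: sense[dir=east]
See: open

Do: push[x=east]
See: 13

Do: move[dir=east]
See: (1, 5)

Do: sense[dir=south]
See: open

Do: push[x=south]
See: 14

Do: move[dir=south]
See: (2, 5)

Do: sense[dir=west]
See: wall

Do: sense[dir=south]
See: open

Do: push[x=south]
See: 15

Do: move[dir=south]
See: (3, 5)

Do: sense[dir=west]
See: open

Do: push[x=west]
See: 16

Do: move[dir=west]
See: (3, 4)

Do: sense[dir=west]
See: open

Do: push[x=west]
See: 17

Do: move[dir=west]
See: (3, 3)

Do: sense[dir=west]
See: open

Do: push[x=west]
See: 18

Do: move[dir=west]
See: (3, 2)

Do: sense[dir=west]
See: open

Do: push[x=west]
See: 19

Do: move[dir=west]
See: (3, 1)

Do: sense[dir=west]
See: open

Do: push[x=west]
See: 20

Do: move[dir=west]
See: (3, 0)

Do: sense[dir=south]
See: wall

Do: pop[]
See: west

Do: move[dir=east]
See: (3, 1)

Do: sense[dir=south]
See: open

Do: push[x=south]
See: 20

Do: move[dir=south]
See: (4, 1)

Do: sense[dir=east]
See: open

Do: push[x=east]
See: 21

Do: move[dir=east]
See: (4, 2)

Do: sense[dir=east]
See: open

Do: push[x=east]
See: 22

Do: move[dir=east]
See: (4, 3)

Do: sense[dir=east]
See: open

Do: push[x=east]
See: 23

Do: move[dir=east]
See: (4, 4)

Do: sense[dir=east]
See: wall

Do: sense[dir=south]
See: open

Do: push[x=south]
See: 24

Do: move[dir=south]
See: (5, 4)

Do: sense[dir=west]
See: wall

Do: sense[dir=east]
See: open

Do: push[x=east]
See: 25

Do: move[dir=east]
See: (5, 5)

Do: sense[dir=south]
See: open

Do: push[x=south]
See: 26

Do: move[dir=south]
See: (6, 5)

Do: sense[dir=west]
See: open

Do: push[x=west]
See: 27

Do: move[dir=west]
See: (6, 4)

Do: sense[dir=west]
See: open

Do: push[x=west]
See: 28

Do: move[dir=west]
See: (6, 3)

Do: sense[dir=west]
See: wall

Do: pop[]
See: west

Do: move[dir=east]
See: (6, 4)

Do: pop[]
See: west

Do: move[dir=east]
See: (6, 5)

Do: pop[]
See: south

Do: move[dir=north]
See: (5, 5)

Do: pop[]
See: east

Do: move[dir=west]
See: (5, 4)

Do: pop[]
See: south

Do: move[dir=north]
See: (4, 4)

Do: pop[]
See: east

Do: move[dir=west]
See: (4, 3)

Do: pop[]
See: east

Do: move[dir=west]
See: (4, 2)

Do: sense[dir=south]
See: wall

Do: pop[]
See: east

Do: move[dir=west]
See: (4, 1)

Do: sense[dir=south]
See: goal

Do: move[dir=south]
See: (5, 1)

Answer: (5, 1)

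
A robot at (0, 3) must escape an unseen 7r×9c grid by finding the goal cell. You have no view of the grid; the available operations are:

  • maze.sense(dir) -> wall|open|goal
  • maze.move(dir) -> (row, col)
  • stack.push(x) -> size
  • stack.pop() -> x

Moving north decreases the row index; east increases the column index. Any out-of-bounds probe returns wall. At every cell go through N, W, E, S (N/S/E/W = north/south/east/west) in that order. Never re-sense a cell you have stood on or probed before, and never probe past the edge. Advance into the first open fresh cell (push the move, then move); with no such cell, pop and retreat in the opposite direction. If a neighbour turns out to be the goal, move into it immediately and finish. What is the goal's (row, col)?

>>> sense dir='west'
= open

>>> push x='west'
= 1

>>> move dir='west'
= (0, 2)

>>> sense dir='west'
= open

>>> push x='west'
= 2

>>> move dir='west'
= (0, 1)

>>> sense dir='west'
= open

>>> push x='west'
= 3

>>> move dir='west'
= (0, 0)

>>> sense dir='south'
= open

>>> push x='south'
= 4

>>> move dir='south'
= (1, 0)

>>> sense dir='east'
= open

>>> push x='east'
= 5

>>> move dir='east'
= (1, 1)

>>> sense dir='east'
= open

>>> push x='east'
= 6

>>> move dir='east'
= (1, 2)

>>> sense dir='east'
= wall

>>> sense dir='south'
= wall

>>> pop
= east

>>> move dir='west'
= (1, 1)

>>> sense dir='south'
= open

>>> push x='south'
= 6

>>> move dir='south'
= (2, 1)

>>> sense dir='west'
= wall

>>> sense dir='south'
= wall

>>> pop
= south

>>> move dir='north'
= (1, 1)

>>> pop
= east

>>> move dir='west'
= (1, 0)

>>> pop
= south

>>> move dir='north'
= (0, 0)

>>> pop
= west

>>> move dir='east'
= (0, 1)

>>> pop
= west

>>> move dir='east'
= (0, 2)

>>> pop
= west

>>> move dir='east'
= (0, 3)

>>> sense dir='east'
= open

>>> push x='east'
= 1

>>> move dir='east'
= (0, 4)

>>> sense dir='east'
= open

>>> push x='east'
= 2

>>> move dir='east'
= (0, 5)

>>> sense dir='east'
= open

>>> push x='east'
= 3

>>> move dir='east'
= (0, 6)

>>> sense dir='east'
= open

>>> push x='east'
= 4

>>> move dir='east'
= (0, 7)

>>> sense dir='east'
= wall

>>> sense dir='south'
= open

>>> push x='south'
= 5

>>> move dir='south'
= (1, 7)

>>> sense dir='west'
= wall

>>> sense dir='east'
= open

>>> push x='east'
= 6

>>> move dir='east'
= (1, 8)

>>> sense dir='south'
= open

>>> push x='south'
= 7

>>> move dir='south'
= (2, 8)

>>> sense dir='west'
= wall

>>> sense dir='south'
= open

>>> push x='south'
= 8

>>> move dir='south'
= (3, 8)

>>> sense dir='west'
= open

>>> push x='west'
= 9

>>> move dir='west'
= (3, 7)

>>> sense dir='west'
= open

>>> push x='west'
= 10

>>> move dir='west'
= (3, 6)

>>> sense dir='north'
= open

>>> push x='north'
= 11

>>> move dir='north'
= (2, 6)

>>> sense dir='west'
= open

>>> push x='west'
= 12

>>> move dir='west'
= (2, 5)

>>> sense dir='north'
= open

>>> push x='north'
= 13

>>> move dir='north'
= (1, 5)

>>> sense dir='west'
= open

>>> push x='west'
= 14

>>> move dir='west'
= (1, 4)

>>> sense dir='south'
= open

>>> push x='south'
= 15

>>> move dir='south'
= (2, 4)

>>> sense dir='west'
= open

>>> push x='west'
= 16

>>> move dir='west'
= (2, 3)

>>> sense dir='south'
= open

>>> push x='south'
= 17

>>> move dir='south'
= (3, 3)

>>> sense dir='west'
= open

>>> push x='west'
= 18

>>> move dir='west'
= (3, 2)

>>> sense dir='south'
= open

>>> push x='south'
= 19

>>> move dir='south'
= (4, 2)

>>> sense dir='west'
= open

>>> push x='west'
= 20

>>> move dir='west'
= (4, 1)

>>> sense dir='west'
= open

>>> push x='west'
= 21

>>> move dir='west'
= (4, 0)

>>> sense dir='north'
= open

>>> push x='north'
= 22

>>> move dir='north'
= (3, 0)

>>> pop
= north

>>> move dir='south'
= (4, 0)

>>> sense dir='south'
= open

>>> push x='south'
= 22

>>> move dir='south'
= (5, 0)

>>> sense dir='east'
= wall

>>> sense dir='south'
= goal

>>> move dir='south'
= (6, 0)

Answer: (6, 0)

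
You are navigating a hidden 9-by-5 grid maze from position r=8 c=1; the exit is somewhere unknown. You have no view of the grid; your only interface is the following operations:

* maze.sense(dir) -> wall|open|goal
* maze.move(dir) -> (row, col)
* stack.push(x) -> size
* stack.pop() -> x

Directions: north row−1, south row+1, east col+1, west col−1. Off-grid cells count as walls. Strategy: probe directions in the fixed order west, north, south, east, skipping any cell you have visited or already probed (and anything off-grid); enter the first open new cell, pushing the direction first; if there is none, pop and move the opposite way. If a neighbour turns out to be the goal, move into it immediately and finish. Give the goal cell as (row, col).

$ sense dir='west'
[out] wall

$ sense dir='north'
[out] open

$ push x='north'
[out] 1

$ move dir='north'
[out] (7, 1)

$ sense dir='west'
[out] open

$ push x='west'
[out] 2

$ move dir='west'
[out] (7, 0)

$ sense dir='north'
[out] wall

$ pop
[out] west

$ move dir='east'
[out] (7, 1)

$ sense dir='north'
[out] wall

$ sense dir='east'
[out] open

$ push x='east'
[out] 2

$ move dir='east'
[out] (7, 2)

$ sense dir='north'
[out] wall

$ sense dir='south'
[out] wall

$ sense dir='east'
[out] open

$ push x='east'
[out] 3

$ move dir='east'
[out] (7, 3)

$ sense dir='north'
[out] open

$ push x='north'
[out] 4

$ move dir='north'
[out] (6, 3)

$ sense dir='north'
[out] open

$ push x='north'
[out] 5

$ move dir='north'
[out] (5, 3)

$ sense dir='west'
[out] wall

$ sense dir='north'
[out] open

$ push x='north'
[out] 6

$ move dir='north'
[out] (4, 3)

$ sense dir='west'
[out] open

$ push x='west'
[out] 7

$ move dir='west'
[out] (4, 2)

$ sense dir='west'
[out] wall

$ sense dir='north'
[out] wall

$ pop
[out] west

$ move dir='east'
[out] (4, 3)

$ sense dir='north'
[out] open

$ push x='north'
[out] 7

$ move dir='north'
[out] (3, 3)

$ sense dir='north'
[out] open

$ push x='north'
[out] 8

$ move dir='north'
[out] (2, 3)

$ sense dir='west'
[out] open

$ push x='west'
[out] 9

$ move dir='west'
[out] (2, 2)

$ sense dir='west'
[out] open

$ push x='west'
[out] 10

$ move dir='west'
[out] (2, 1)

$ sense dir='west'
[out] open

$ push x='west'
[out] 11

$ move dir='west'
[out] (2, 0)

$ sense dir='north'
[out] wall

$ sense dir='south'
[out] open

$ push x='south'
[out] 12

$ move dir='south'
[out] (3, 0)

$ sense dir='south'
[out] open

$ push x='south'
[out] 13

$ move dir='south'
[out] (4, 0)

$ sense dir='south'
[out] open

$ push x='south'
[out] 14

$ move dir='south'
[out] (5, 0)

$ sense dir='east'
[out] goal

$ move dir='east'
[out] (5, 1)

Answer: (5, 1)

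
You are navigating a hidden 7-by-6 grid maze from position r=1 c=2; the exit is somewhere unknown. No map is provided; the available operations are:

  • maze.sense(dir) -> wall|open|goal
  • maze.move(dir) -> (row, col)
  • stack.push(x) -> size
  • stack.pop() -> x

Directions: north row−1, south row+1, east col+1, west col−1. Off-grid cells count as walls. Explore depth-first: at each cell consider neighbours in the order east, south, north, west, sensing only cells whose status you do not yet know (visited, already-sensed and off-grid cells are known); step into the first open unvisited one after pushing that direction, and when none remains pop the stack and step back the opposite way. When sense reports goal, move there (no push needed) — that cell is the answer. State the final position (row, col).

→ sense(dir='east')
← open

→ push(x='east')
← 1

→ move(dir='east')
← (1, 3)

→ sense(dir='east')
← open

→ push(x='east')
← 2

→ move(dir='east')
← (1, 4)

→ sense(dir='east')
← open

→ push(x='east')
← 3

→ move(dir='east')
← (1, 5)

→ sense(dir='south')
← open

→ push(x='south')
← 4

→ move(dir='south')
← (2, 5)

→ sense(dir='south')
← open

→ push(x='south')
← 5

→ move(dir='south')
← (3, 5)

→ sense(dir='south')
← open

→ push(x='south')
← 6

→ move(dir='south')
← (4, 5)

→ sense(dir='south')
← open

→ push(x='south')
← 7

→ move(dir='south')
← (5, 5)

→ sense(dir='south')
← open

→ push(x='south')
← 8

→ move(dir='south')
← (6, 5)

→ sense(dir='west')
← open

→ push(x='west')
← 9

→ move(dir='west')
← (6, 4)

→ sense(dir='north')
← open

→ push(x='north')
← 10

→ move(dir='north')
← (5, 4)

→ sense(dir='north')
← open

→ push(x='north')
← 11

→ move(dir='north')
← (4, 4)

→ sense(dir='north')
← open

→ push(x='north')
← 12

→ move(dir='north')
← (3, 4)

→ sense(dir='north')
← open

→ push(x='north')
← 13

→ move(dir='north')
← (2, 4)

→ sense(dir='west')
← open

→ push(x='west')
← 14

→ move(dir='west')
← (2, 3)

→ sense(dir='south')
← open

→ push(x='south')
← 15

→ move(dir='south')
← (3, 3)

→ sense(dir='south')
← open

→ push(x='south')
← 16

→ move(dir='south')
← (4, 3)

→ sense(dir='south')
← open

→ push(x='south')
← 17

→ move(dir='south')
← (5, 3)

→ sense(dir='south')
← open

→ push(x='south')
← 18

→ move(dir='south')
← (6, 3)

→ sense(dir='west')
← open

→ push(x='west')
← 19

→ move(dir='west')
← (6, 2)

→ sense(dir='north')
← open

→ push(x='north')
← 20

→ move(dir='north')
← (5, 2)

→ sense(dir='north')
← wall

→ sense(dir='west')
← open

→ push(x='west')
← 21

→ move(dir='west')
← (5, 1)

→ sense(dir='south')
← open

→ push(x='south')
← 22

→ move(dir='south')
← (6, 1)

→ sense(dir='west')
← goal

→ move(dir='west')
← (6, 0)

Answer: (6, 0)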